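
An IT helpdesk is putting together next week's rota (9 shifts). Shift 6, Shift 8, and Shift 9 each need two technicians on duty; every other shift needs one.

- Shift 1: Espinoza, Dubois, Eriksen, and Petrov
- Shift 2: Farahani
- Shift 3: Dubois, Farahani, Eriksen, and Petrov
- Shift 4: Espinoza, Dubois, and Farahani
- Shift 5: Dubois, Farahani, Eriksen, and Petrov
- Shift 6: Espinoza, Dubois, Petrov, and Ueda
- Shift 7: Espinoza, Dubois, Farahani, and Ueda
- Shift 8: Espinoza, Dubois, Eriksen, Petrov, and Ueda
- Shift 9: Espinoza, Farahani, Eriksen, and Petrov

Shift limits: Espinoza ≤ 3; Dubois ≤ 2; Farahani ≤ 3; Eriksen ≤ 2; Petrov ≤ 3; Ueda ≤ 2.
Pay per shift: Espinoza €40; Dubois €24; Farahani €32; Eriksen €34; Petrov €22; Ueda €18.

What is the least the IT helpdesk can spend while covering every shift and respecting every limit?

€314

Shift 2 can only be covered by Farahani, so that assignment is forced.
Picking the cheapest available technician for each shift independently would cost €274, but that ignores the shift limits.
An optimal schedule: Shift 1→Petrov, Shift 2→Farahani, Shift 3→Petrov, Shift 4→Dubois, Shift 5→Petrov, Shift 6→Ueda+Dubois, Shift 7→Farahani, Shift 8→Ueda+Eriksen, Shift 9→Farahani+Eriksen.
Total: 22 + 32 + 22 + 24 + 22 + 18 + 24 + 32 + 18 + 34 + 32 + 34 = €314.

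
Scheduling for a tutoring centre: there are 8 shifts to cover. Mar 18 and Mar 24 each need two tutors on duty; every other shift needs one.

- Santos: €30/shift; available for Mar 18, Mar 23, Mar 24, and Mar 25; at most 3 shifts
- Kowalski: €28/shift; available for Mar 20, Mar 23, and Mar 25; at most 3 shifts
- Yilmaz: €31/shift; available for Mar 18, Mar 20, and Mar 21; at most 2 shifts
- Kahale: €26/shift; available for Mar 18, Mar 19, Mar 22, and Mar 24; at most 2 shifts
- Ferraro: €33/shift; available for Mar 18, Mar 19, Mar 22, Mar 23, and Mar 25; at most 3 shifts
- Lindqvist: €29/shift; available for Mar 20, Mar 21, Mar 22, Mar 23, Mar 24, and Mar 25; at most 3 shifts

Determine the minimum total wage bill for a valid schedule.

Picking the cheapest available tutor for each shift independently would cost €276, but that ignores the shift limits.
An optimal schedule: Mar 18→Kahale+Santos, Mar 19→Kahale, Mar 20→Kowalski, Mar 21→Lindqvist, Mar 22→Lindqvist, Mar 23→Kowalski, Mar 24→Lindqvist+Santos, Mar 25→Kowalski.
Total: 26 + 30 + 26 + 28 + 29 + 29 + 28 + 29 + 30 + 28 = €283.

€283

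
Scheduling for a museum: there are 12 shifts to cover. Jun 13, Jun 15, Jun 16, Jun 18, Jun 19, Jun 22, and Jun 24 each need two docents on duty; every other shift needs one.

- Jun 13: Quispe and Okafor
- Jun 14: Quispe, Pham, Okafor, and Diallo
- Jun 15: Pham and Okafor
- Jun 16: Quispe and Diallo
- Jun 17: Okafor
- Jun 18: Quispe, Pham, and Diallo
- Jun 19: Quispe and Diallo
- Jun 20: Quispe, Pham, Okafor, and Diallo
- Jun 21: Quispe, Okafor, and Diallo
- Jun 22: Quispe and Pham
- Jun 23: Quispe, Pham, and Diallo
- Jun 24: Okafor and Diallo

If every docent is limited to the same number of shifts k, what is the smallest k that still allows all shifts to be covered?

With 4 docents and 19 worker-slots to fill, someone must work at least ⌈19/4⌉ = 5 shifts, so k ≥ 5.
k = 5 works: Jun 13→Quispe+Okafor, Jun 14→Pham, Jun 15→Pham+Okafor, Jun 16→Quispe+Diallo, Jun 17→Okafor, Jun 18→Quispe+Pham, Jun 19→Quispe+Diallo, Jun 20→Diallo, Jun 21→Okafor, Jun 22→Quispe+Pham, Jun 23→Pham, Jun 24→Okafor+Diallo.
Loads: Quispe 5, Pham 5, Okafor 5, Diallo 4 — all ≤ 5.

5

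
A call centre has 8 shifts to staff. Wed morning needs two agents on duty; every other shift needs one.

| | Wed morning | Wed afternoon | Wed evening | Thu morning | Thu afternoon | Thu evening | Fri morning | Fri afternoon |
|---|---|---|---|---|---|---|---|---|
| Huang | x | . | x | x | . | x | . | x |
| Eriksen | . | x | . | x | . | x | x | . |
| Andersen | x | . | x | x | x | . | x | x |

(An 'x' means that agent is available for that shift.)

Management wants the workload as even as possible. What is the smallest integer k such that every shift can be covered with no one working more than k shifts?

With 3 agents and 9 worker-slots to fill, someone must work at least ⌈9/3⌉ = 3 shifts, so k ≥ 3.
k = 3 works: Wed morning→Huang+Andersen, Wed afternoon→Eriksen, Wed evening→Huang, Thu morning→Eriksen, Thu afternoon→Andersen, Thu evening→Huang, Fri morning→Eriksen, Fri afternoon→Andersen.
Loads: Huang 3, Eriksen 3, Andersen 3 — all ≤ 3.

3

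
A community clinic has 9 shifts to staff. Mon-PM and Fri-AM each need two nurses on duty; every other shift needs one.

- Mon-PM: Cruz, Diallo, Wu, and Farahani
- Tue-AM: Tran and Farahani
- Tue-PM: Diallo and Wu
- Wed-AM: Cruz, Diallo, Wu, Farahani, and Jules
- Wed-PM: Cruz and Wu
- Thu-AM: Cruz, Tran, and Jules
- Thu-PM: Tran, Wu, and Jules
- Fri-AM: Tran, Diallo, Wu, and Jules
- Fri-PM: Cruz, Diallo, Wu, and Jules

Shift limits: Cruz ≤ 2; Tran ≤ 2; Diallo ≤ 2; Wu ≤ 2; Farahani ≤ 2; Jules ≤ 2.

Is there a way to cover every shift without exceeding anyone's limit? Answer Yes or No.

One valid schedule: Mon-PM→Wu+Farahani, Tue-AM→Tran, Tue-PM→Diallo, Wed-AM→Farahani, Wed-PM→Cruz, Thu-AM→Cruz, Thu-PM→Tran, Fri-AM→Wu+Jules, Fri-PM→Diallo.
Loads: Cruz 2/2, Tran 2/2, Diallo 2/2, Wu 2/2, Farahani 2/2, Jules 1/2 — all within limits.

Yes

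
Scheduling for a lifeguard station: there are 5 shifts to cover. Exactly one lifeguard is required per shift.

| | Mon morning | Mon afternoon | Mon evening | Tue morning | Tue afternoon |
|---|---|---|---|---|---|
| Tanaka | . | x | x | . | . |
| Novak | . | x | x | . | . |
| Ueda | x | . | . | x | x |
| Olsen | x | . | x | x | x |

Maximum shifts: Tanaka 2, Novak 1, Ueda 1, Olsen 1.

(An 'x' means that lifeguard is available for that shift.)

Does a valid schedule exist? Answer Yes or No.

No

Total capacity is 5 and 5 slots are needed, so capacity alone doesn't rule it out.
Shifts {Mon morning, Tue morning, Tue afternoon} need 3 worker-slots in total, but the lifeguards available for any of those shifts (Ueda and Olsen) can supply at most 2 among them. So no valid schedule exists.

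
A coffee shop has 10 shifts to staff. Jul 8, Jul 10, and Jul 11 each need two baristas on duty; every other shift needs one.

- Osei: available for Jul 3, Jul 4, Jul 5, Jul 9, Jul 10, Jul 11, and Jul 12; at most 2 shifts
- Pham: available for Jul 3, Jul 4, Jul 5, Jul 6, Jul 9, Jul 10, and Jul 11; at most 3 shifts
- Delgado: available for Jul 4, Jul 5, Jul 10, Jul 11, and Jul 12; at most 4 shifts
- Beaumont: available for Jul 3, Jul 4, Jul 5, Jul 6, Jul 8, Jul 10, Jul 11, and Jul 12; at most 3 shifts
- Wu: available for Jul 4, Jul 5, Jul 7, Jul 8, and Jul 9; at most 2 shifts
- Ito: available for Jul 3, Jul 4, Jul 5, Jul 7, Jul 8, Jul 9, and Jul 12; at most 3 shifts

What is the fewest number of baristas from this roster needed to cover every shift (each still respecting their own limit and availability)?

4

13 slots to fill and no one can take more than 4, so at least ⌈13/4⌉ = 4 baristas are needed.
Pham, Delgado, Beaumont, and Ito alone can cover everything: Jul 3→Pham, Jul 4→Delgado, Jul 5→Ito, Jul 6→Pham, Jul 7→Ito, Jul 8→Beaumont+Ito, Jul 9→Pham, Jul 10→Delgado+Beaumont, Jul 11→Delgado+Beaumont, Jul 12→Delgado.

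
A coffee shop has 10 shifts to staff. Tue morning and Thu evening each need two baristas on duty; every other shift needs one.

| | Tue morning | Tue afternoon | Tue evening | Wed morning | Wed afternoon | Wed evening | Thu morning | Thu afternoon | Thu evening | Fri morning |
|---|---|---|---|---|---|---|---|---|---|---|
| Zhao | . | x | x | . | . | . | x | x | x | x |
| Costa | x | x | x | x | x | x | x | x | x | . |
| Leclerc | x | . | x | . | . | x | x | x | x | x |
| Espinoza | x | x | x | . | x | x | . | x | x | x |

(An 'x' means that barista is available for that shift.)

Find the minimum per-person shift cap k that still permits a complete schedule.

With 4 baristas and 12 worker-slots to fill, someone must work at least ⌈12/4⌉ = 3 shifts, so k ≥ 3.
k = 3 works: Tue morning→Costa+Leclerc, Tue afternoon→Zhao, Tue evening→Espinoza, Wed morning→Costa, Wed afternoon→Costa, Wed evening→Leclerc, Thu morning→Zhao, Thu afternoon→Espinoza, Thu evening→Leclerc+Espinoza, Fri morning→Zhao.
Loads: Zhao 3, Costa 3, Leclerc 3, Espinoza 3 — all ≤ 3.

3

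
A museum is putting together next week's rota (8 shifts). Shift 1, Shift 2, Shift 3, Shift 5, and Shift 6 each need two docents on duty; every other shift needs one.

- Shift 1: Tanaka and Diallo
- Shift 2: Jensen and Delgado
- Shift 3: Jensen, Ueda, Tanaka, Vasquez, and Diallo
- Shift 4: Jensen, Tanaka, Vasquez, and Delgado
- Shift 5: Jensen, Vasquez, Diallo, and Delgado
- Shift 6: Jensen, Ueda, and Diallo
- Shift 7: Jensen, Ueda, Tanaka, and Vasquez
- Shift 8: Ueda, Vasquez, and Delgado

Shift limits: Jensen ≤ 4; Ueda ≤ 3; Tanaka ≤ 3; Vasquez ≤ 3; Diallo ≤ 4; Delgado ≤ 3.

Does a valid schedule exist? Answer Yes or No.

Shift 1 can only be covered by Tanaka and Diallo, so that assignment is forced.
Shift 2 can only be covered by Jensen and Delgado, so that assignment is forced.
One valid schedule: Shift 1→Tanaka+Diallo, Shift 2→Jensen+Delgado, Shift 3→Ueda+Tanaka, Shift 4→Jensen, Shift 5→Vasquez+Diallo, Shift 6→Jensen+Ueda, Shift 7→Jensen, Shift 8→Ueda.
Loads: Jensen 4/4, Ueda 3/3, Tanaka 2/3, Vasquez 1/3, Diallo 2/4, Delgado 1/3 — all within limits.

Yes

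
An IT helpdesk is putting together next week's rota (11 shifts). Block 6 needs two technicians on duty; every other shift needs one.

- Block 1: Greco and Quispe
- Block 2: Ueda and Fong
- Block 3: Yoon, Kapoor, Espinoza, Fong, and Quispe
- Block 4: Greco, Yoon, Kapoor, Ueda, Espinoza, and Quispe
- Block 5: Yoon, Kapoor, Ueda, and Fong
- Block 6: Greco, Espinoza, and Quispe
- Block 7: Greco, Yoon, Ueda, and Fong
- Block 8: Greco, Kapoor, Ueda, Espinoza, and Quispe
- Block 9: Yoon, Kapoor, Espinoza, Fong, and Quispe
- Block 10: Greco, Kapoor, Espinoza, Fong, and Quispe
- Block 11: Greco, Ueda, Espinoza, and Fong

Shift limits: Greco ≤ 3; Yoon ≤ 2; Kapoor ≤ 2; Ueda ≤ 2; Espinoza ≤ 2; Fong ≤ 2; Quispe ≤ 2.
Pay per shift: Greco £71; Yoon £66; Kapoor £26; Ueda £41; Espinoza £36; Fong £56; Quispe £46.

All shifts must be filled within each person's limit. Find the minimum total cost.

Picking the cheapest available technician for each shift independently would cost £402, but that ignores the shift limits.
An optimal schedule: Block 1→Quispe, Block 2→Ueda, Block 3→Fong, Block 4→Yoon, Block 5→Kapoor, Block 6→Espinoza+Quispe, Block 7→Ueda, Block 8→Kapoor, Block 9→Yoon, Block 10→Fong, Block 11→Espinoza.
Total: 46 + 41 + 56 + 66 + 26 + 36 + 46 + 41 + 26 + 66 + 56 + 36 = £542.

£542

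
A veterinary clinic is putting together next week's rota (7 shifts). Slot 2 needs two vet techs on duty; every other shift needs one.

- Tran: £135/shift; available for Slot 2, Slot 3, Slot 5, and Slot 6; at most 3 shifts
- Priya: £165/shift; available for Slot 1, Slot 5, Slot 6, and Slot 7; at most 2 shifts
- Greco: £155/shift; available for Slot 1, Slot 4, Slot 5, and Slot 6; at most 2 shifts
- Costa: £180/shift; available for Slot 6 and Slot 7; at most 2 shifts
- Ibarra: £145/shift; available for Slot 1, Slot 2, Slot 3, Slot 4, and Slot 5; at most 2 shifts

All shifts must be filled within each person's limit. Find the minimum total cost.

Slot 2 can only be covered by Tran and Ibarra, so that assignment is forced.
Picking the cheapest available vet tech for each shift independently would cost £1140, but that ignores the shift limits.
An optimal schedule: Slot 1→Greco, Slot 2→Tran+Ibarra, Slot 3→Tran, Slot 4→Ibarra, Slot 5→Tran, Slot 6→Greco, Slot 7→Priya.
Total: 155 + 135 + 145 + 135 + 145 + 135 + 155 + 165 = £1170.

£1170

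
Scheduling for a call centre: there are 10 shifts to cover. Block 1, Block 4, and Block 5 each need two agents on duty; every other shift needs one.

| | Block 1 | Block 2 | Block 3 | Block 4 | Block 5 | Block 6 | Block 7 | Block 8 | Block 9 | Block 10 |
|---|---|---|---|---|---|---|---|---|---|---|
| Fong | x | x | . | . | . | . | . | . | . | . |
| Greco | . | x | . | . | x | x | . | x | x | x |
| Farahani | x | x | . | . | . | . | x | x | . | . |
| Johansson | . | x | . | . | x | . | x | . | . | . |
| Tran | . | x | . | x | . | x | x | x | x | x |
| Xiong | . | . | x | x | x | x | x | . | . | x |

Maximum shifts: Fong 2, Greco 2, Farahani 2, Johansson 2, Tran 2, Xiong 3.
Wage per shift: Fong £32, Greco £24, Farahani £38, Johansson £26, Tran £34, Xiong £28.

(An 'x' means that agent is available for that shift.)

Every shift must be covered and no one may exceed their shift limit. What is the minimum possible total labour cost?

Block 1 can only be covered by Fong and Farahani, so that assignment is forced.
Block 3 can only be covered by Xiong, so that assignment is forced.
Block 4 can only be covered by Tran and Xiong, so that assignment is forced.
Picking the cheapest available agent for each shift independently would cost £356, but that ignores the shift limits.
An optimal schedule: Block 1→Fong+Farahani, Block 2→Fong, Block 3→Xiong, Block 4→Tran+Xiong, Block 5→Greco+Johansson, Block 6→Tran, Block 7→Johansson, Block 8→Farahani, Block 9→Greco, Block 10→Xiong.
Total: 32 + 38 + 32 + 28 + 34 + 28 + 24 + 26 + 34 + 26 + 38 + 24 + 28 = £392.

£392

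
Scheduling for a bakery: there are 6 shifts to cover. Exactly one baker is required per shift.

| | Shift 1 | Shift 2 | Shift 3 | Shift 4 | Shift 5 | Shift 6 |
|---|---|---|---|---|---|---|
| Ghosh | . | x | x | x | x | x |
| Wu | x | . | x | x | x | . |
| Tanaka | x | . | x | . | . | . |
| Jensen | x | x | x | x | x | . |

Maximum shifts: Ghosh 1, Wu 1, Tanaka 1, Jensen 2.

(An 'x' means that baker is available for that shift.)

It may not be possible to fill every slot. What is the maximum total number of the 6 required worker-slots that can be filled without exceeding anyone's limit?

5

Total capacity across all bakers is 1+1+1+2 = 5, and 6 slots are needed, so at most 5 can be filled.
An assignment achieving 5: Shift 1→Wu, Shift 2→Jensen, Shift 3→Tanaka, Shift 4→Jensen, Shift 6→Ghosh.
Loads: Ghosh 1/1, Wu 1/1, Tanaka 1/1, Jensen 2/2.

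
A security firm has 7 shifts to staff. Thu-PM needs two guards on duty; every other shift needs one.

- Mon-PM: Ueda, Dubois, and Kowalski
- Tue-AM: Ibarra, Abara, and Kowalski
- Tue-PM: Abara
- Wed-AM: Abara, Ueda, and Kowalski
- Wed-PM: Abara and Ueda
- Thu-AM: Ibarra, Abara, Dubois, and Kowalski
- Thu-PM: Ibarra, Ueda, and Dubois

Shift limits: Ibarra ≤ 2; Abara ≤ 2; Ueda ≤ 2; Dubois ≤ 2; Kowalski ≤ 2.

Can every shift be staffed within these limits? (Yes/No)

Tue-PM can only be covered by Abara, so that assignment is forced.
One valid schedule: Mon-PM→Ueda, Tue-AM→Ibarra, Tue-PM→Abara, Wed-AM→Ueda, Wed-PM→Abara, Thu-AM→Dubois, Thu-PM→Ibarra+Dubois.
Loads: Ibarra 2/2, Abara 2/2, Ueda 2/2, Dubois 2/2, Kowalski 0/2 — all within limits.

Yes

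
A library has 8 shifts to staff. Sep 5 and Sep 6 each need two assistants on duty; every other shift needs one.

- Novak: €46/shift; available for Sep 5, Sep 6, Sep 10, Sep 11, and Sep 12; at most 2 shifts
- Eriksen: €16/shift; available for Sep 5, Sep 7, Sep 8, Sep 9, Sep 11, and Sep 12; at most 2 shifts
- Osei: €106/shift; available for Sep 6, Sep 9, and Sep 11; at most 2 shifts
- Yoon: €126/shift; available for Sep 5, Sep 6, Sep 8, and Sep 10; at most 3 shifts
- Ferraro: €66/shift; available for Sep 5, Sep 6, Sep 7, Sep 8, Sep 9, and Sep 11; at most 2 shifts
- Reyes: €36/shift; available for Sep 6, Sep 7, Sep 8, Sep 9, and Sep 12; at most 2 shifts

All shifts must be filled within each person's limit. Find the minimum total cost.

Picking the cheapest available assistant for each shift independently would cost €270, but that ignores the shift limits.
An optimal schedule: Sep 5→Novak+Ferraro, Sep 6→Ferraro+Osei, Sep 7→Eriksen, Sep 8→Reyes, Sep 9→Reyes, Sep 10→Novak, Sep 11→Osei, Sep 12→Eriksen.
Total: 46 + 66 + 66 + 106 + 16 + 36 + 36 + 46 + 106 + 16 = €540.

€540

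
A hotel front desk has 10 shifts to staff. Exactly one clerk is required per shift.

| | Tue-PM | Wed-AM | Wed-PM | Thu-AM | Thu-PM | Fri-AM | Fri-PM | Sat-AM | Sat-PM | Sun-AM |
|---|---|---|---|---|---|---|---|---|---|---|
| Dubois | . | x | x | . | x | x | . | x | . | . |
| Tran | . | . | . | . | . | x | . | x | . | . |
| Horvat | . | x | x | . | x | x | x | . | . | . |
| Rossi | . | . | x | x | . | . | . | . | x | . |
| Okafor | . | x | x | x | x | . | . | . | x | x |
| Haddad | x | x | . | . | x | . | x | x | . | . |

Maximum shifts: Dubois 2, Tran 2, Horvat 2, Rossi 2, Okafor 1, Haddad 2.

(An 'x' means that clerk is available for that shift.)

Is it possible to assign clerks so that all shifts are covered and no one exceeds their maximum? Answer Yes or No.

Tue-PM can only be covered by Haddad, so that assignment is forced.
Sun-AM can only be covered by Okafor, so that assignment is forced.
One valid schedule: Tue-PM→Haddad, Wed-AM→Dubois, Wed-PM→Horvat, Thu-AM→Rossi, Thu-PM→Haddad, Fri-AM→Dubois, Fri-PM→Horvat, Sat-AM→Tran, Sat-PM→Rossi, Sun-AM→Okafor.
Loads: Dubois 2/2, Tran 1/2, Horvat 2/2, Rossi 2/2, Okafor 1/1, Haddad 2/2 — all within limits.

Yes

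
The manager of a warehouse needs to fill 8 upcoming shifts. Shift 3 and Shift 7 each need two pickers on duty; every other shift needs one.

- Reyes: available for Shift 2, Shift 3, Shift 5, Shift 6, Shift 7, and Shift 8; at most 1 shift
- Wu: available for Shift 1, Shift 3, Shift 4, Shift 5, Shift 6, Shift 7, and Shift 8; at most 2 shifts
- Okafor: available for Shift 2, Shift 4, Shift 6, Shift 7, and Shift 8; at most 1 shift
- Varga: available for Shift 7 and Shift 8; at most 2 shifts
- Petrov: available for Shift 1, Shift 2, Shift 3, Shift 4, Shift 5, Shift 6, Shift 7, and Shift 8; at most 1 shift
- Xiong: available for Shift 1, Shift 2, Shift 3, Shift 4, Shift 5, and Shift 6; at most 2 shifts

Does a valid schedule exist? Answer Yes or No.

No

Total capacity is 1+2+1+2+1+2 = 9 but 10 worker-slots are needed — infeasible.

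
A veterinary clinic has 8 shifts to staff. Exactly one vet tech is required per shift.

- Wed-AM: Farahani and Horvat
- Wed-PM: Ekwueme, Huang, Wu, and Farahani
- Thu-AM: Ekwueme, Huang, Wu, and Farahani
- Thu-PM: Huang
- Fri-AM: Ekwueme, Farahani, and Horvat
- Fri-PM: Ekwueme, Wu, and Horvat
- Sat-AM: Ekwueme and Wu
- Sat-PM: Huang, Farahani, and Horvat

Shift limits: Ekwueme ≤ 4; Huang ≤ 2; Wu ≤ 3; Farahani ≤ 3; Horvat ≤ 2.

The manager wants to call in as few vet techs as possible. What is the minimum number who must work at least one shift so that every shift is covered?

3

8 slots to fill and no one can take more than 4, so at least ⌈8/4⌉ = 2 vet techs are needed.
Any 2 vet techs together have capacity at most 4+3 = 7 < 8 slots, so 2 can never suffice.
Ekwueme, Huang, and Farahani alone can cover everything: Wed-AM→Farahani, Wed-PM→Ekwueme, Thu-AM→Farahani, Thu-PM→Huang, Fri-AM→Ekwueme, Fri-PM→Ekwueme, Sat-AM→Ekwueme, Sat-PM→Huang.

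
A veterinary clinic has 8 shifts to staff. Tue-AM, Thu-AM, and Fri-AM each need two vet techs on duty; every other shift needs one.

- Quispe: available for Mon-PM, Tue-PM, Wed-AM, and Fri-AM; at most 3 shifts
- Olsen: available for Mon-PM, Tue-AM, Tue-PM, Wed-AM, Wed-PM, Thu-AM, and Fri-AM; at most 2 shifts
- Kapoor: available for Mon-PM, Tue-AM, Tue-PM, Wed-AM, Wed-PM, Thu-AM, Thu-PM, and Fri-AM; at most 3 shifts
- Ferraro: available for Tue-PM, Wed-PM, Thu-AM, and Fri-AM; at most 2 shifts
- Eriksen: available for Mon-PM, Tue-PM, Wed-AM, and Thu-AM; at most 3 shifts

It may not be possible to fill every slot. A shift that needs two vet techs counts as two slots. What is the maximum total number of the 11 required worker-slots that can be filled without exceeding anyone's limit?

11

Total capacity across all vet techs is 3+2+3+2+3 = 13, and 11 slots are needed, so at most 11 can be filled.
An assignment achieving 11: Mon-PM→Quispe, Tue-AM→Olsen+Kapoor, Tue-PM→Eriksen, Wed-AM→Quispe, Wed-PM→Olsen, Thu-AM→Kapoor+Ferraro, Thu-PM→Kapoor, Fri-AM→Quispe+Ferraro.
Loads: Quispe 3/3, Olsen 2/2, Kapoor 3/3, Ferraro 2/2, Eriksen 1/3.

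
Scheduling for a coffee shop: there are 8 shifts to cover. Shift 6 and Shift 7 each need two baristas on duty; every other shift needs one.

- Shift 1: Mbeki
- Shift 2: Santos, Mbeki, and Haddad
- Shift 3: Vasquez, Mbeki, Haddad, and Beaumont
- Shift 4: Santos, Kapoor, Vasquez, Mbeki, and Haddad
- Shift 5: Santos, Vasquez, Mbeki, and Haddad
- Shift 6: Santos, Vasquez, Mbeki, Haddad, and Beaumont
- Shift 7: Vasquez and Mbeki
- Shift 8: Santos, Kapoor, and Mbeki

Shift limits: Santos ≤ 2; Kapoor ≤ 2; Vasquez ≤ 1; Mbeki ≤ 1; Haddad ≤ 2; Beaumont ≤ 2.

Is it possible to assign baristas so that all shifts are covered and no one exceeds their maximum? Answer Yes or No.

No

Total capacity is 10 and 10 slots are needed, so capacity alone doesn't rule it out.
Shifts {Shift 1, Shift 7} need 3 worker-slots in total, but the baristas available for any of those shifts (Vasquez and Mbeki) can supply at most 2 among them. So no valid schedule exists.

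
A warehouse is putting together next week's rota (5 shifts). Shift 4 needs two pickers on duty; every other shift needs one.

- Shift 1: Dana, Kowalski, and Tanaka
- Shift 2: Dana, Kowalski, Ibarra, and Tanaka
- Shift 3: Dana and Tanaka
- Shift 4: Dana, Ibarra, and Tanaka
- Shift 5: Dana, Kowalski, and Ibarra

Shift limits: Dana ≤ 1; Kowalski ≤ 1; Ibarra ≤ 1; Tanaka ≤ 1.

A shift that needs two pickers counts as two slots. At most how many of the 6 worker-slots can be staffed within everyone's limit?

Total capacity across all pickers is 1+1+1+1 = 4, and 6 slots are needed, so at most 4 can be filled.
An assignment achieving 4: Shift 1→Kowalski, Shift 3→Dana, Shift 4→Ibarra+Tanaka.
Loads: Dana 1/1, Kowalski 1/1, Ibarra 1/1, Tanaka 1/1.

4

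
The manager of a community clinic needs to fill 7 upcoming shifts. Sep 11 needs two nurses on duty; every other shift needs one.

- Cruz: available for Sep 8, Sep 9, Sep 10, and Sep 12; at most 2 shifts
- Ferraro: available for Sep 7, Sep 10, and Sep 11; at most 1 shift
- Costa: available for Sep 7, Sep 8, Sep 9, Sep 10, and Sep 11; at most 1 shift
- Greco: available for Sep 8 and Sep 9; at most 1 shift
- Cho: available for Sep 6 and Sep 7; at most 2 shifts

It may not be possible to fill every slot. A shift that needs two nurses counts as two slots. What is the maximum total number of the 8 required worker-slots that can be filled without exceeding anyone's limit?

Total capacity across all nurses is 2+1+1+1+2 = 7, and 8 slots are needed, so at most 7 can be filled.
An assignment achieving 7: Sep 6→Cho, Sep 7→Cho, Sep 8→Cruz, Sep 9→Greco, Sep 11→Ferraro+Costa, Sep 12→Cruz.
Loads: Cruz 2/2, Ferraro 1/1, Costa 1/1, Greco 1/1, Cho 2/2.

7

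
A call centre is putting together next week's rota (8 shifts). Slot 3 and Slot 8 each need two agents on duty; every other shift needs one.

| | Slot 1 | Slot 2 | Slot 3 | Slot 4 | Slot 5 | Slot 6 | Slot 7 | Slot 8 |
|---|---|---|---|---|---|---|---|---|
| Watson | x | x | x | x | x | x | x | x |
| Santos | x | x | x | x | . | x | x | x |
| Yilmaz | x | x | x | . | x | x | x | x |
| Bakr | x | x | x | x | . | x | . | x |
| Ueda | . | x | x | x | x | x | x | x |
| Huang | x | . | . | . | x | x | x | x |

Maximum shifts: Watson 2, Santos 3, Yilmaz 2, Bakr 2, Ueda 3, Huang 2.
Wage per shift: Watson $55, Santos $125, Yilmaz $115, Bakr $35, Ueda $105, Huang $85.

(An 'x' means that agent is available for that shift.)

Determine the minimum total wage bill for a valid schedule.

Picking the cheapest available agent for each shift independently would cost $430, but that ignores the shift limits.
An optimal schedule: Slot 1→Bakr, Slot 2→Watson, Slot 3→Ueda+Yilmaz, Slot 4→Bakr, Slot 5→Watson, Slot 6→Ueda, Slot 7→Huang, Slot 8→Huang+Ueda.
Total: 35 + 55 + 105 + 115 + 35 + 55 + 105 + 85 + 85 + 105 = $780.

$780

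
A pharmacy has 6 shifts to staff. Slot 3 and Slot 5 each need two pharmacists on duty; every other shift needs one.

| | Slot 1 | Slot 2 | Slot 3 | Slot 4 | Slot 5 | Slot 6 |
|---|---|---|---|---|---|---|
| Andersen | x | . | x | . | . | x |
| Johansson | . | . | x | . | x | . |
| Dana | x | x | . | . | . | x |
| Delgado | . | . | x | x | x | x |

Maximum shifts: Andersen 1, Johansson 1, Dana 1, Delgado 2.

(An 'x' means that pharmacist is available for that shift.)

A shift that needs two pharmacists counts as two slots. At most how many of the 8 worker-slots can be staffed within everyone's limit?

5

Total capacity across all pharmacists is 1+1+1+2 = 5, and 8 slots are needed, so at most 5 can be filled.
An assignment achieving 5: Slot 1→Andersen, Slot 2→Dana, Slot 4→Delgado, Slot 5→Johansson+Delgado.
Loads: Andersen 1/1, Johansson 1/1, Dana 1/1, Delgado 2/2.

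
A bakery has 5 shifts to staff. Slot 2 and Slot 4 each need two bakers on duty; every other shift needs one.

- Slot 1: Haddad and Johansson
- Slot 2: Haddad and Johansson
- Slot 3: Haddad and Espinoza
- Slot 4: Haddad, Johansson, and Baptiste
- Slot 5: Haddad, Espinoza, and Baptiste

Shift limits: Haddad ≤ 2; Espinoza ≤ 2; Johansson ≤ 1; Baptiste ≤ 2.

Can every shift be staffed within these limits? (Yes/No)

Total capacity is 7 and 7 slots are needed, so capacity alone doesn't rule it out.
Shifts {Slot 1, Slot 2, Slot 4} need 5 worker-slots in total, but the bakers available for any of those shifts (Haddad, Johansson, and Baptiste) can supply at most 4 among them. So no valid schedule exists.

No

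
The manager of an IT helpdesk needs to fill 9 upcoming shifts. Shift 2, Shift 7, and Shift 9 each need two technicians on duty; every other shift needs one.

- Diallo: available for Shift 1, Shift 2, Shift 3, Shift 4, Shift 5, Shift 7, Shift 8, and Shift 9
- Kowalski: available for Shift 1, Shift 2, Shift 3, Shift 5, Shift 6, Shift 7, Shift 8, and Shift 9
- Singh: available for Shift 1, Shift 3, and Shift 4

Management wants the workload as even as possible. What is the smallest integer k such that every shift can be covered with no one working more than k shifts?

With 3 technicians and 12 worker-slots to fill, someone must work at least ⌈12/3⌉ = 4 shifts, so k ≥ 4.
k = 4 is infeasible (exhaustive check).
k = 5 works: Shift 1→Singh, Shift 2→Diallo+Kowalski, Shift 3→Singh, Shift 4→Diallo, Shift 5→Diallo, Shift 6→Kowalski, Shift 7→Diallo+Kowalski, Shift 8→Kowalski, Shift 9→Diallo+Kowalski.
Loads: Diallo 5, Kowalski 5, Singh 2 — all ≤ 5.

5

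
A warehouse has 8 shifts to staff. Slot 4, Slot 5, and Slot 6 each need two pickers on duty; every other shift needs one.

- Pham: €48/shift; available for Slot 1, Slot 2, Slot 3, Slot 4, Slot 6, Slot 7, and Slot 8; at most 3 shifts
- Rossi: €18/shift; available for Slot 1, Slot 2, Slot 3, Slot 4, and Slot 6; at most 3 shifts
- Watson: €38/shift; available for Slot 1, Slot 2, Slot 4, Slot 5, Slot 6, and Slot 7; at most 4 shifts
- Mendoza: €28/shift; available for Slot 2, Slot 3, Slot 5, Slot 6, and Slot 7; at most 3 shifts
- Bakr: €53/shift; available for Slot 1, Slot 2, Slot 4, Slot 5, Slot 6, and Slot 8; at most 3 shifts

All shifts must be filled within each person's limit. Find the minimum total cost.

Picking the cheapest available picker for each shift independently would cost €298, but that ignores the shift limits.
An optimal schedule: Slot 1→Rossi, Slot 2→Watson, Slot 3→Rossi, Slot 4→Rossi+Watson, Slot 5→Mendoza+Watson, Slot 6→Mendoza+Watson, Slot 7→Mendoza, Slot 8→Pham.
Total: 18 + 38 + 18 + 18 + 38 + 28 + 38 + 28 + 38 + 28 + 48 = €338.

€338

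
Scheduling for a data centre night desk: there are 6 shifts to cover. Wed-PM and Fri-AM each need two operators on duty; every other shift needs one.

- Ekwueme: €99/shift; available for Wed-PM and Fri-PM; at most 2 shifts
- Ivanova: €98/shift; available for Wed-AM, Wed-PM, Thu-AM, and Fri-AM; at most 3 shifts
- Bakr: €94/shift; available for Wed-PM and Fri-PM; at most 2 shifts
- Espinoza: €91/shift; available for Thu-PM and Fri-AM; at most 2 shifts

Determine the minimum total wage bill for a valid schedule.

€763

Wed-AM can only be covered by Ivanova, so that assignment is forced.
Thu-AM can only be covered by Ivanova, so that assignment is forced.
Thu-PM can only be covered by Espinoza, so that assignment is forced.
Picking the cheapest available operator for each shift independently would cost €762, but that ignores the shift limits.
An optimal schedule: Wed-AM→Ivanova, Wed-PM→Bakr+Ekwueme, Thu-AM→Ivanova, Thu-PM→Espinoza, Fri-AM→Espinoza+Ivanova, Fri-PM→Bakr.
Total: 98 + 94 + 99 + 98 + 91 + 91 + 98 + 94 = €763.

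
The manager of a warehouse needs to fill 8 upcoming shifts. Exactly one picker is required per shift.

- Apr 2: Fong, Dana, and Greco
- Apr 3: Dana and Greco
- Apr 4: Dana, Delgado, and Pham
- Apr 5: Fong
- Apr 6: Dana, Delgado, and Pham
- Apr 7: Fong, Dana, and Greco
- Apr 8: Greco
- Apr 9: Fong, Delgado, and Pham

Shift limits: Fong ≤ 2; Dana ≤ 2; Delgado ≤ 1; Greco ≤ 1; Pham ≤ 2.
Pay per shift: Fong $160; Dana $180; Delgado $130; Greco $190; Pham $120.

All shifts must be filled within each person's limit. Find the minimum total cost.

Apr 5 can only be covered by Fong, so that assignment is forced.
Apr 8 can only be covered by Greco, so that assignment is forced.
Picking the cheapest available picker for each shift independently would cost $1210, but that ignores the shift limits.
An optimal schedule: Apr 2→Fong, Apr 3→Dana, Apr 4→Delgado, Apr 5→Fong, Apr 6→Pham, Apr 7→Dana, Apr 8→Greco, Apr 9→Pham.
Total: 160 + 180 + 130 + 160 + 120 + 180 + 190 + 120 = $1240.

$1240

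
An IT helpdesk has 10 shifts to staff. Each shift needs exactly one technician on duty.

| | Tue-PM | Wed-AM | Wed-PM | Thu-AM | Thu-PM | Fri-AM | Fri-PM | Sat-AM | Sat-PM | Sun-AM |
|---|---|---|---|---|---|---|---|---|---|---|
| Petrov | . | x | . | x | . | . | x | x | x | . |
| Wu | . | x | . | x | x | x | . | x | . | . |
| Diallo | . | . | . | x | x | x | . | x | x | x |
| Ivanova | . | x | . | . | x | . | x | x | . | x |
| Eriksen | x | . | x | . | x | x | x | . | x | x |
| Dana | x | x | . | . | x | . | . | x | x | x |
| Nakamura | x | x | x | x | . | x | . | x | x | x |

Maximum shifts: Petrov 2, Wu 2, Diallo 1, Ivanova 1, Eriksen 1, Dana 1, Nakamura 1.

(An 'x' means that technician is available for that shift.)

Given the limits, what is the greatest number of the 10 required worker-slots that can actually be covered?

Total capacity across all technicians is 2+2+1+1+1+1+1 = 9, and 10 slots are needed, so at most 9 can be filled.
An assignment achieving 9: Tue-PM→Dana, Wed-AM→Wu, Wed-PM→Eriksen, Thu-AM→Petrov, Thu-PM→Diallo, Fri-AM→Wu, Fri-PM→Petrov, Sat-PM→Nakamura, Sun-AM→Ivanova.
Loads: Petrov 2/2, Wu 2/2, Diallo 1/1, Ivanova 1/1, Eriksen 1/1, Dana 1/1, Nakamura 1/1.

9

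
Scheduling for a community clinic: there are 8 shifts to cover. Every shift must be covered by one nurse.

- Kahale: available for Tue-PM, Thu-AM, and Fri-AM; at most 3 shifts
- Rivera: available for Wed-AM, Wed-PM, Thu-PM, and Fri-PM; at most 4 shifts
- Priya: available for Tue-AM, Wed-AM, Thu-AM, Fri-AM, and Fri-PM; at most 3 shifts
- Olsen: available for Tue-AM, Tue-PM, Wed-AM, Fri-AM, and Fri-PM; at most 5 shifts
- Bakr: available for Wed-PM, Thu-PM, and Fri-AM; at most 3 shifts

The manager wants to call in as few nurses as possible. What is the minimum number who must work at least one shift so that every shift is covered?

8 slots to fill and no one can take more than 5, so at least ⌈8/5⌉ = 2 nurses are needed.
No set of 2 nurses can cover every shift (each such set leaves at least one shift with no one available or exceeds a cap).
Kahale, Rivera, and Priya alone can cover everything: Tue-AM→Priya, Tue-PM→Kahale, Wed-AM→Rivera, Wed-PM→Rivera, Thu-AM→Kahale, Thu-PM→Rivera, Fri-AM→Kahale, Fri-PM→Rivera.

3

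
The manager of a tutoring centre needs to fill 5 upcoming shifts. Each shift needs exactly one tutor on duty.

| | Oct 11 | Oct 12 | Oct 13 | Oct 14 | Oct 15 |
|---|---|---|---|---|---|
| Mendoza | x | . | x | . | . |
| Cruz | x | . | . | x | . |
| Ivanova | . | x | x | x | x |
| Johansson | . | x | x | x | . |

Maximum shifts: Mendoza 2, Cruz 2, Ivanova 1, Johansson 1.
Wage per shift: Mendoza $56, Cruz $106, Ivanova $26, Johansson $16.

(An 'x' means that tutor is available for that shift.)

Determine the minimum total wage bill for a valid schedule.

$260

Oct 15 can only be covered by Ivanova, so that assignment is forced.
Picking the cheapest available tutor for each shift independently would cost $130, but that ignores the shift limits.
An optimal schedule: Oct 11→Mendoza, Oct 12→Johansson, Oct 13→Mendoza, Oct 14→Cruz, Oct 15→Ivanova.
Total: 56 + 16 + 56 + 106 + 26 = $260.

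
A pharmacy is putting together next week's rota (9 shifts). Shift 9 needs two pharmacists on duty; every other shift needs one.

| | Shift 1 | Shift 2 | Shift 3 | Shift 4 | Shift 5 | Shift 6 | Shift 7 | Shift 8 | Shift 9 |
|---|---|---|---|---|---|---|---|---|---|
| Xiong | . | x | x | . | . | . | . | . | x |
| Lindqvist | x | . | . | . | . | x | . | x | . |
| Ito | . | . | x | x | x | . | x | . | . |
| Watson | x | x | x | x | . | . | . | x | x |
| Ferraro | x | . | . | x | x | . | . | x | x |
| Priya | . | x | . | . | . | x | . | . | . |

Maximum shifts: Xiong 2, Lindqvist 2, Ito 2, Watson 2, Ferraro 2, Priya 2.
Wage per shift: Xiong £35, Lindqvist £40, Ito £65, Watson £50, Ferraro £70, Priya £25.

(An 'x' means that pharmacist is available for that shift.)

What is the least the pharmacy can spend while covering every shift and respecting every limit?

£430

Shift 7 can only be covered by Ito, so that assignment is forced.
Picking the cheapest available pharmacist for each shift independently would cost £430, and that bound is achievable.
An optimal schedule: Shift 1→Lindqvist, Shift 2→Priya, Shift 3→Xiong, Shift 4→Watson, Shift 5→Ito, Shift 6→Priya, Shift 7→Ito, Shift 8→Lindqvist, Shift 9→Xiong+Watson.
Total: 40 + 25 + 35 + 50 + 65 + 25 + 65 + 40 + 35 + 50 = £430.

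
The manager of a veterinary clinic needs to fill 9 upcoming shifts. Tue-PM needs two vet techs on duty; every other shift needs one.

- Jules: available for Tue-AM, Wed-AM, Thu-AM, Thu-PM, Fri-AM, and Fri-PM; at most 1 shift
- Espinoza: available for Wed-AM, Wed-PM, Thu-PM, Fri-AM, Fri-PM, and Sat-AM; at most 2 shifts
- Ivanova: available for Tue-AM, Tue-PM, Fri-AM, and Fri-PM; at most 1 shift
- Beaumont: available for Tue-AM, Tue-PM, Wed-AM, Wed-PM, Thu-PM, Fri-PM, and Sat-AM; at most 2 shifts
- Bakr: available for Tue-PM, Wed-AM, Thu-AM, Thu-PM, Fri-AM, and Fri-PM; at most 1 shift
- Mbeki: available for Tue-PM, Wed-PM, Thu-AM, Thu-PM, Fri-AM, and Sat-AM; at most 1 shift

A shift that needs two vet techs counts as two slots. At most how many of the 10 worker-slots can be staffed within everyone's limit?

Total capacity across all vet techs is 1+2+1+2+1+1 = 8, and 10 slots are needed, so at most 8 can be filled.
An assignment achieving 8: Tue-AM→Jules, Tue-PM→Ivanova+Beaumont, Wed-AM→Beaumont, Wed-PM→Espinoza, Thu-AM→Bakr, Thu-PM→Mbeki, Sat-AM→Espinoza.
Loads: Jules 1/1, Espinoza 2/2, Ivanova 1/1, Beaumont 2/2, Bakr 1/1, Mbeki 1/1.

8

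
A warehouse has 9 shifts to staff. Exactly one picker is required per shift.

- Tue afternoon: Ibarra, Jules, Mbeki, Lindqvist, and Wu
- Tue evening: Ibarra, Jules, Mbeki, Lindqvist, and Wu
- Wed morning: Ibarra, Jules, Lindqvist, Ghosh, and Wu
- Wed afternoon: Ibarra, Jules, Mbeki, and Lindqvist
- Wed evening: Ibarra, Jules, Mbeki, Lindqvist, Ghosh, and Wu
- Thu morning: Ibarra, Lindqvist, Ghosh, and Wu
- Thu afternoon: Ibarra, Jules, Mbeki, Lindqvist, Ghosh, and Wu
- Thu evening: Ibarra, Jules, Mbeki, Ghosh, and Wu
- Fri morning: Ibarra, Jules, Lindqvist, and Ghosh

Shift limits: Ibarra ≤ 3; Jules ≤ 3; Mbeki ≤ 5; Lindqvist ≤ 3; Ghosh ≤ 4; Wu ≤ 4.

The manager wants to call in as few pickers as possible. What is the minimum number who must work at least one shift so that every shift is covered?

9 slots to fill and no one can take more than 5, so at least ⌈9/5⌉ = 2 pickers are needed.
Mbeki and Ghosh alone can cover everything: Tue afternoon→Mbeki, Tue evening→Mbeki, Wed morning→Ghosh, Wed afternoon→Mbeki, Wed evening→Mbeki, Thu morning→Ghosh, Thu afternoon→Mbeki, Thu evening→Ghosh, Fri morning→Ghosh.

2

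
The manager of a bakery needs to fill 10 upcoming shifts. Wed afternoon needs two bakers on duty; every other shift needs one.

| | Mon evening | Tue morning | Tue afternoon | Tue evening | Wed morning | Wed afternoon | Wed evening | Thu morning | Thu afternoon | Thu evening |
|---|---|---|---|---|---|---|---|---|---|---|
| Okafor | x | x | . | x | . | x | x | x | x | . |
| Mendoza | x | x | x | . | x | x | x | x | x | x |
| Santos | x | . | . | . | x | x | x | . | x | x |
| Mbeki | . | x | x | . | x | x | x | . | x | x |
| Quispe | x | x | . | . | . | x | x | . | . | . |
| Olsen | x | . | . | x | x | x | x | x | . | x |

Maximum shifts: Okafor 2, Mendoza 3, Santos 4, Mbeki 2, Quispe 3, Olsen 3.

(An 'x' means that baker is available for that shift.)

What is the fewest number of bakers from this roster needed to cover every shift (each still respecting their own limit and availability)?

11 slots to fill and no one can take more than 4, so at least ⌈11/4⌉ = 3 bakers are needed.
Any 3 bakers together have capacity at most 4+3+3 = 10 < 11 slots, so 3 can never suffice.
Okafor, Mendoza, Santos, and Mbeki alone can cover everything: Mon evening→Mendoza, Tue morning→Mendoza, Tue afternoon→Mendoza, Tue evening→Okafor, Wed morning→Santos, Wed afternoon→Santos+Mbeki, Wed evening→Santos, Thu morning→Okafor, Thu afternoon→Mbeki, Thu evening→Santos.

4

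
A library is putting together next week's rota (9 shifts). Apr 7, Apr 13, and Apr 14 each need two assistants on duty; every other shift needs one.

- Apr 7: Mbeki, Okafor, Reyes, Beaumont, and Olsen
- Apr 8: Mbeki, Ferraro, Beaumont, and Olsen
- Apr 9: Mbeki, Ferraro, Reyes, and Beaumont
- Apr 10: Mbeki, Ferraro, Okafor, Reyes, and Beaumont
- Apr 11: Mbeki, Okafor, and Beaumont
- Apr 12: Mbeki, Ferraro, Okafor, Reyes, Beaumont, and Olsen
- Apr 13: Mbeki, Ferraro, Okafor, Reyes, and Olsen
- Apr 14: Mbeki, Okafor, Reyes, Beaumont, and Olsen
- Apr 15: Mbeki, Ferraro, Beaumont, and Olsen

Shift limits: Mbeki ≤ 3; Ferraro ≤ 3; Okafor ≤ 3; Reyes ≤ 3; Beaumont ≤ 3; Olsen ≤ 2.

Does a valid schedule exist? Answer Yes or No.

Yes

One valid schedule: Apr 7→Okafor+Reyes, Apr 8→Mbeki, Apr 9→Mbeki, Apr 10→Ferraro, Apr 11→Mbeki, Apr 12→Ferraro, Apr 13→Okafor+Reyes, Apr 14→Okafor+Reyes, Apr 15→Ferraro.
Loads: Mbeki 3/3, Ferraro 3/3, Okafor 3/3, Reyes 3/3, Beaumont 0/3, Olsen 0/2 — all within limits.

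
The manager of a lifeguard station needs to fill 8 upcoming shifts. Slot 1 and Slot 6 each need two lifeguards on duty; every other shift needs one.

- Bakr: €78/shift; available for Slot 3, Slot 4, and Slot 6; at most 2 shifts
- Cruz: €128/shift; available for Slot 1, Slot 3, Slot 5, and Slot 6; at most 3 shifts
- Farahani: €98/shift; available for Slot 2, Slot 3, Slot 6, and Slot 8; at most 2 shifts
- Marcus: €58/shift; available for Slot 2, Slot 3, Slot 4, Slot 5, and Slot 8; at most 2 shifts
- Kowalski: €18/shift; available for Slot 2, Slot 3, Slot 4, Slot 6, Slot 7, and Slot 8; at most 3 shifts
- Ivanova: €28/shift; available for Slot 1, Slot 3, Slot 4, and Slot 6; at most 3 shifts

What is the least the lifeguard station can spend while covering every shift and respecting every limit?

€460

Slot 1 can only be covered by Cruz and Ivanova, so that assignment is forced.
Slot 7 can only be covered by Kowalski, so that assignment is forced.
Picking the cheapest available lifeguard for each shift independently would cost €350, but that ignores the shift limits.
An optimal schedule: Slot 1→Ivanova+Cruz, Slot 2→Kowalski, Slot 3→Marcus, Slot 4→Ivanova, Slot 5→Marcus, Slot 6→Ivanova+Bakr, Slot 7→Kowalski, Slot 8→Kowalski.
Total: 28 + 128 + 18 + 58 + 28 + 58 + 28 + 78 + 18 + 18 = €460.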